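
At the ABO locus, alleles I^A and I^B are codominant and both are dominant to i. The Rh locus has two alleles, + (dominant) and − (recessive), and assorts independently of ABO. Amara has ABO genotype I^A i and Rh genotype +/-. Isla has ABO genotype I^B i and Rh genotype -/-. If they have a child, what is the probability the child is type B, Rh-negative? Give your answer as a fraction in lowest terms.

ABO cross I^A i × I^B i → offspring phenotypes: 1/4 O, 1/4 A, 1/4 B, 1/4 AB.
Rh cross +/- × -/- → 1/2 Rh+, 1/2 Rh-.
Independent loci: P(type B, Rh-negative) = 1/4 × 1/2 = 1/8.

1/8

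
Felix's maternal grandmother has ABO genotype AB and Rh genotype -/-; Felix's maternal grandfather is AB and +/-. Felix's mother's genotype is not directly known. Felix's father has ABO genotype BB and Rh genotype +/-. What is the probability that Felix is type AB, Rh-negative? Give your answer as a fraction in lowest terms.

Felix's mother's ABO genotype from AB × AB: 1/4 AA, 1/2 AB, 1/4 BB.
Crossing each possibility with the father BB and summing P(type AB): 1/4·1 + 1/2·1/2 + 1/4·0 = 1/2.
Similarly for Rh via the mother's Rh distribution: P(Rh-) = 3/8.
Independent loci: 1/2 × 3/8 = 3/16.

3/16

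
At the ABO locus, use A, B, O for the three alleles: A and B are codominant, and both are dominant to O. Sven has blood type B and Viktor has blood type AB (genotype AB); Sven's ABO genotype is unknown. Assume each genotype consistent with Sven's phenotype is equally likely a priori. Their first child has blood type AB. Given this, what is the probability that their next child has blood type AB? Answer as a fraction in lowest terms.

5/12

Possible genotypes: Sven ∈ {BB, BO}; Viktor ∈ {AB}.
Weight each parental genotype pair by prior × P(type-AB child):
  BB × AB: posterior weight 2/3; P(next child type AB) = 1/2.
  BO × AB: posterior weight 1/3; P(next child type AB) = 1/4.
Weighted sum = 5/12.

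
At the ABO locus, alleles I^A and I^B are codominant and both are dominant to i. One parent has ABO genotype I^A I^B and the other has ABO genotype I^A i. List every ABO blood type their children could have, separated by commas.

A, B, AB

Gametes from I^A I^B × I^A i give offspring ABO genotypes I^A I^A, I^A I^B, I^A i, I^B i, i.e. phenotypes A, B, AB.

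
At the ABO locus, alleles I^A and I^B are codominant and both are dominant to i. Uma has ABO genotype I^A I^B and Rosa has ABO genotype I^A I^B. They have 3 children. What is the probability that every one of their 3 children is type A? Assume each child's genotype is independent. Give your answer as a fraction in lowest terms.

ABO cross I^A I^B × I^A I^B → 1/4 A, 1/4 B, 1/2 AB.
So P(type A) = 1/4 per child.
All 3 independent: (1/4)^3 = 1/64.

1/64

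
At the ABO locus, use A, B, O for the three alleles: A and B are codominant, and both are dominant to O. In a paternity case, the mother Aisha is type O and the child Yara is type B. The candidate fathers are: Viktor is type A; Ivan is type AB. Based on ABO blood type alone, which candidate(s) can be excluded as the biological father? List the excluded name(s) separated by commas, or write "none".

Viktor

A candidate is excluded only if no genotype consistent with his phenotype could produce a type B child with a type O mother.
Viktor (type A): no genotype consistent with that phenotype can produce a type-B child with a type-O mother.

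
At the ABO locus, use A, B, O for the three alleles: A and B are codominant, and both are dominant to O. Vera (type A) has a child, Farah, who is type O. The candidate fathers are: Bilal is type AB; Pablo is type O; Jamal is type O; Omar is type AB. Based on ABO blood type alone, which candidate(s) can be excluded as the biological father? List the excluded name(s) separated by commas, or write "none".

Bilal, Omar

A candidate is excluded only if no genotype consistent with his phenotype could produce a type O child with a type A mother.
Bilal (type AB): no genotype consistent with that phenotype can produce a type-O child with a type-A mother.
Omar (type AB): no genotype consistent with that phenotype can produce a type-O child with a type-A mother.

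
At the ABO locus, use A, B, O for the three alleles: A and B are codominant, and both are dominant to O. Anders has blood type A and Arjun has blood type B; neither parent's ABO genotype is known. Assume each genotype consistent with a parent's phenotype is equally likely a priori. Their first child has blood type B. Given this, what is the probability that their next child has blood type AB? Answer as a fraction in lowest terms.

Possible genotypes: Anders ∈ {AA, AO}; Arjun ∈ {BB, BO}.
Weight each parental genotype pair by prior × P(type-B child):
  AO × BB: posterior weight 2/3; P(next child type AB) = 1/2.
  AO × BO: posterior weight 1/3; P(next child type AB) = 1/4.
Weighted sum = 5/12.

5/12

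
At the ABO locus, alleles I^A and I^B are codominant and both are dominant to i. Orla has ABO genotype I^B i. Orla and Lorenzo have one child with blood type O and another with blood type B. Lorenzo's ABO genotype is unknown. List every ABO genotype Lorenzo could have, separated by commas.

I^A i, I^B i, i i

For each candidate genotype of Lorenzo, check whether crossing it with I^B i can produce every observed child phenotype.
  I^A I^A → possible child types {A, AB} ✗
  I^A I^B → possible child types {A, B, AB} ✗
  I^A i → possible child types {O, A, B, AB} ✓
  I^B I^B → possible child types {B} ✗
  I^B i → possible child types {O, B} ✓
  i i → possible child types {O, B} ✓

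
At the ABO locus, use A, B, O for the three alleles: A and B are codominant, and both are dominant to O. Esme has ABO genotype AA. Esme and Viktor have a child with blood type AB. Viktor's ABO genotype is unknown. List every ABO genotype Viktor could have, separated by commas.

AB, BB, BO

For each candidate genotype of Viktor, check whether crossing it with AA can produce every observed child phenotype.
  AA → possible child types {A} ✗
  AB → possible child types {A, AB} ✓
  AO → possible child types {A} ✗
  BB → possible child types {AB} ✓
  BO → possible child types {A, AB} ✓
  OO → possible child types {A} ✗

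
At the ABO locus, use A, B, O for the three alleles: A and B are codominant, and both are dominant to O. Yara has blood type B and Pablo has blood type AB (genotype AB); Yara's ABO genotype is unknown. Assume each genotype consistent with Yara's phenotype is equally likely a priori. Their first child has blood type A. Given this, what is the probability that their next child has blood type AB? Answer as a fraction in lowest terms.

Possible genotypes: Yara ∈ {BB, BO}; Pablo ∈ {AB}.
Weight each parental genotype pair by prior × P(type-A child):
  BO × AB: posterior weight 1; P(next child type AB) = 1/4.
Weighted sum = 1/4.

1/4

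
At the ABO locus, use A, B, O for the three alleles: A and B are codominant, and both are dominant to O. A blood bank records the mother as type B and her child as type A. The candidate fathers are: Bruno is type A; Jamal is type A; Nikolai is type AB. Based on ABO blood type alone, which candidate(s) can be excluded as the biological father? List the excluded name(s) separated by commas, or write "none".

none

A candidate is excluded only if no genotype consistent with his phenotype could produce a type A child with a type B mother.
Every candidate has at least one consistent genotype combination, so none can be excluded.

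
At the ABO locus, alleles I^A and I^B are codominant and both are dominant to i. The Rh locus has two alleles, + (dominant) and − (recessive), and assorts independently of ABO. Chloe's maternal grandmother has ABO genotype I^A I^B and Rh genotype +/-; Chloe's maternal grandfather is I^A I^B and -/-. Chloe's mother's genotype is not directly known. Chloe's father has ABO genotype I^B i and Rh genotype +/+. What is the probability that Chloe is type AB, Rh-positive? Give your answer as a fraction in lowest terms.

1/4

Chloe's mother's ABO genotype from I^A I^B × I^A I^B: 1/4 I^A I^A, 1/2 I^A I^B, 1/4 I^B I^B.
Crossing each possibility with the father I^B i and summing P(type AB): 1/4·1/2 + 1/2·1/4 + 1/4·0 = 1/4.
Similarly for Rh via the mother's Rh distribution: P(Rh+) = 1.
Independent loci: 1/4 × 1 = 1/4.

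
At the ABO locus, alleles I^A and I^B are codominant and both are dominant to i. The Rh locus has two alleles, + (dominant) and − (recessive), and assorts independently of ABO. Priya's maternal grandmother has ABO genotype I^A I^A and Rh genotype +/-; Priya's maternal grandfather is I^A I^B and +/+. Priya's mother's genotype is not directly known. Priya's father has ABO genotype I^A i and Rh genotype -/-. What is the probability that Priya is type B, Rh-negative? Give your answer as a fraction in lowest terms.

Priya's mother's ABO genotype from I^A I^A × I^A I^B: 1/2 I^A I^A, 1/2 I^A I^B.
Crossing each possibility with the father I^A i and summing P(type B): 1/2·0 + 1/2·1/4 = 1/8.
Similarly for Rh via the mother's Rh distribution: P(Rh-) = 1/4.
Independent loci: 1/8 × 1/4 = 1/32.

1/32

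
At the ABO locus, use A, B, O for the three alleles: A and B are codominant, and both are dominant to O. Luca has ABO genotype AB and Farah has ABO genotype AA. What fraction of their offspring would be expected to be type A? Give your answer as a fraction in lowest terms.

ABO cross AB × AA → offspring phenotypes: 1/2 A, 1/2 AB.
So P(type A) = 1/2.

1/2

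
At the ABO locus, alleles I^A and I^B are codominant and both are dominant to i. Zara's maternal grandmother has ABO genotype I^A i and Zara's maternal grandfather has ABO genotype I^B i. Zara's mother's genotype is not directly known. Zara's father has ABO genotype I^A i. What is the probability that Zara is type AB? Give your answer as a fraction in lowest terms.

1/8

Zara's mother's ABO genotype from I^A i × I^B i: 1/4 I^A I^B, 1/4 I^A i, 1/4 I^B i, 1/4 i i.
Crossing each possibility with the father I^A i and summing P(type AB): 1/4·1/4 + 1/4·0 + 1/4·1/4 + 1/4·0 = 1/8.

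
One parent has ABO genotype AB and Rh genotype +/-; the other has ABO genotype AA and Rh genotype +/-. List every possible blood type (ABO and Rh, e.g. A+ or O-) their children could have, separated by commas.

A+, A-, AB+, AB-

Gametes from AB × AA give offspring ABO genotypes AA, AB, i.e. phenotypes A, AB.
Rh cross +/- × +/- → phenotypes Rh+, Rh-.
Combining independently: A+, A-, AB+, AB-.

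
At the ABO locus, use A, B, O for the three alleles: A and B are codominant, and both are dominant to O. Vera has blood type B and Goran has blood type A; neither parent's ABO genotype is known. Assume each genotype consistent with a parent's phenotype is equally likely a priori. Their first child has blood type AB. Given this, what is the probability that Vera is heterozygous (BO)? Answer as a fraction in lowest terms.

Possible genotypes: Vera ∈ {BB, BO}; Goran ∈ {AA, AO}.
Weight each parental genotype pair by prior × P(type-AB child):
  BB × AA: posterior weight 4/9.
  BB × AO: posterior weight 2/9.
  BO × AA: posterior weight 2/9.
  BO × AO: posterior weight 1/9.
Sum the posterior weight over pairs where Vera is BO: 1/3.

1/3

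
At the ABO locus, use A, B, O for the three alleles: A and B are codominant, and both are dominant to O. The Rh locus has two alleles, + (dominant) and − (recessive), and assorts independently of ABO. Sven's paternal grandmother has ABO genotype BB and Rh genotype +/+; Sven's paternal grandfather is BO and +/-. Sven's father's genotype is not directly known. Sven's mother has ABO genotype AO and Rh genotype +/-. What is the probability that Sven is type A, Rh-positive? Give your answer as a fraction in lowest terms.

7/64

Sven's father's ABO genotype from BB × BO: 1/2 BB, 1/2 BO.
Crossing each possibility with the mother AO and summing P(type A): 1/2·0 + 1/2·1/4 = 1/8.
Similarly for Rh via the father's Rh distribution: P(Rh+) = 7/8.
Independent loci: 1/8 × 7/8 = 7/64.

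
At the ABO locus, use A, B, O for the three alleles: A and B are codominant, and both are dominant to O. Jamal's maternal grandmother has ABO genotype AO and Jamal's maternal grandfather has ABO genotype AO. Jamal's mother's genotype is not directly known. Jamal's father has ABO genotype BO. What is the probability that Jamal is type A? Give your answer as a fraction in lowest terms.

Jamal's mother's ABO genotype from AO × AO: 1/4 AA, 1/2 AO, 1/4 OO.
Crossing each possibility with the father BO and summing P(type A): 1/4·1/2 + 1/2·1/4 + 1/4·0 = 1/4.

1/4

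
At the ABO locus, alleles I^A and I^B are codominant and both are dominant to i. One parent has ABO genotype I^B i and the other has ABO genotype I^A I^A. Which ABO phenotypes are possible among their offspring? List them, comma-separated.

Gametes from I^B i × I^A I^A give offspring ABO genotypes I^A I^B, I^A i, i.e. phenotypes A, AB.

A, AB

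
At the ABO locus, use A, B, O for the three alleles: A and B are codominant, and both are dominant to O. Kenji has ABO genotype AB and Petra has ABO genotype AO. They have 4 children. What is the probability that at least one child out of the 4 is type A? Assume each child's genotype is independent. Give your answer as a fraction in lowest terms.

ABO cross AB × AO → 1/2 A, 1/4 B, 1/4 AB.
So P(type A) = 1/2 per child.
P(none) = (1/2)^4 = 1/16; P(at least one) = 1 − 1/16 = 15/16.

15/16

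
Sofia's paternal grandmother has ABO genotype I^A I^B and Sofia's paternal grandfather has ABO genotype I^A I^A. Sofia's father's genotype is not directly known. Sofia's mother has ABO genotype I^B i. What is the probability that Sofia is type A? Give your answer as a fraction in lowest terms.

Sofia's father's ABO genotype from I^A I^B × I^A I^A: 1/2 I^A I^A, 1/2 I^A I^B.
Crossing each possibility with the mother I^B i and summing P(type A): 1/2·1/2 + 1/2·1/4 = 3/8.

3/8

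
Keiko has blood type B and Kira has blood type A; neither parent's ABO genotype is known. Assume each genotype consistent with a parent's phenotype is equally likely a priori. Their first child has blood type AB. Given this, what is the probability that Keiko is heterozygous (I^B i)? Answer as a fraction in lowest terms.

1/3

Possible genotypes: Keiko ∈ {I^B I^B, I^B i}; Kira ∈ {I^A I^A, I^A i}.
Weight each parental genotype pair by prior × P(type-AB child):
  I^B I^B × I^A I^A: posterior weight 4/9.
  I^B I^B × I^A i: posterior weight 2/9.
  I^B i × I^A I^A: posterior weight 2/9.
  I^B i × I^A i: posterior weight 1/9.
Sum the posterior weight over pairs where Keiko is I^B i: 1/3.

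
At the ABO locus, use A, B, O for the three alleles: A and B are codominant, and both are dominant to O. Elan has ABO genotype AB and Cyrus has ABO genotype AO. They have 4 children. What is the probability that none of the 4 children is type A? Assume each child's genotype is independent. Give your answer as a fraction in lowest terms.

ABO cross AB × AO → 1/2 A, 1/4 B, 1/4 AB.
So P(type A) = 1/2 per child.
P(not type A) = 1/2 for one child; (1/2)^4 = 1/16.

1/16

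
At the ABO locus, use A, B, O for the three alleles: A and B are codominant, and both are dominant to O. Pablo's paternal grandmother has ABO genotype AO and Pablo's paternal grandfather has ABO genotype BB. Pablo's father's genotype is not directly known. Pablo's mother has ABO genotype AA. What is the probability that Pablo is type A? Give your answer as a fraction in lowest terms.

Pablo's father's ABO genotype from AO × BB: 1/2 AB, 1/2 BO.
Crossing each possibility with the mother AA and summing P(type A): 1/2·1/2 + 1/2·1/2 = 1/2.

1/2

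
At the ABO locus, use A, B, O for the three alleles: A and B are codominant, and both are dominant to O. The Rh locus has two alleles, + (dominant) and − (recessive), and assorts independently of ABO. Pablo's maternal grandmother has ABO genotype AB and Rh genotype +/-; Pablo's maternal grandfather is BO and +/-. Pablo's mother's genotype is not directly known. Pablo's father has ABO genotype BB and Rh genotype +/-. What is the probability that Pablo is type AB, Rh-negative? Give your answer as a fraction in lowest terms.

Pablo's mother's ABO genotype from AB × BO: 1/4 AB, 1/4 AO, 1/4 BB, 1/4 BO.
Crossing each possibility with the father BB and summing P(type AB): 1/4·1/2 + 1/4·1/2 + 1/4·0 + 1/4·0 = 1/4.
Similarly for Rh via the mother's Rh distribution: P(Rh-) = 1/4.
Independent loci: 1/4 × 1/4 = 1/16.

1/16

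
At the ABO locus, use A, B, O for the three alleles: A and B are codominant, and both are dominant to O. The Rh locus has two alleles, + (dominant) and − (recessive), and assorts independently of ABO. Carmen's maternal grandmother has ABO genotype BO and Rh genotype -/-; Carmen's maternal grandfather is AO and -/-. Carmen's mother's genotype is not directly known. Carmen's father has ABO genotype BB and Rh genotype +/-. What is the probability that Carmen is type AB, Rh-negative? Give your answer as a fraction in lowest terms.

1/8

Carmen's mother's ABO genotype from BO × AO: 1/4 AB, 1/4 AO, 1/4 BO, 1/4 OO.
Crossing each possibility with the father BB and summing P(type AB): 1/4·1/2 + 1/4·1/2 + 1/4·0 + 1/4·0 = 1/4.
Similarly for Rh via the mother's Rh distribution: P(Rh-) = 1/2.
Independent loci: 1/4 × 1/2 = 1/8.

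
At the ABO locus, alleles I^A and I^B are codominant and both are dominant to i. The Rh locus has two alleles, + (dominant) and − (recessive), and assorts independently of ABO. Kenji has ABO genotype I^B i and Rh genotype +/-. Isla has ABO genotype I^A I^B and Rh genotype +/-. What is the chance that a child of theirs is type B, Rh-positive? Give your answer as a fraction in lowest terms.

3/8

ABO cross I^B i × I^A I^B → offspring phenotypes: 1/4 A, 1/2 B, 1/4 AB.
Rh cross +/- × +/- → 3/4 Rh+, 1/4 Rh-.
Independent loci: P(type B, Rh-positive) = 1/2 × 3/4 = 3/8.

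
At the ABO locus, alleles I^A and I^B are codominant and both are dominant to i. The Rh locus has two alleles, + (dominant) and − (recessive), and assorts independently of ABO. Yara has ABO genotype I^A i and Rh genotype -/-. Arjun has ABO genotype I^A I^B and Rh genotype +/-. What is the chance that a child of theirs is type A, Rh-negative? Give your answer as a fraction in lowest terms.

ABO cross I^A i × I^A I^B → offspring phenotypes: 1/2 A, 1/4 B, 1/4 AB.
Rh cross -/- × +/- → 1/2 Rh+, 1/2 Rh-.
Independent loci: P(type A, Rh-negative) = 1/2 × 1/2 = 1/4.

1/4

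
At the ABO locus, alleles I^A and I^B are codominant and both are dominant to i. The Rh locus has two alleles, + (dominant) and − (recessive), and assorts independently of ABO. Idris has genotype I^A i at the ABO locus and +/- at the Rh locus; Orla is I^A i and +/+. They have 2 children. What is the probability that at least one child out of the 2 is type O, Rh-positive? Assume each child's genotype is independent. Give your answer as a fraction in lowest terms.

7/16

ABO cross I^A i × I^A i → 1/4 O, 3/4 A.
Rh cross +/- × +/+ → 1 Rh+; so P(type O, Rh-positive) = 1/4 × 1 = 1/4 per child.
P(none) = (3/4)^2 = 9/16; P(at least one) = 1 − 9/16 = 7/16.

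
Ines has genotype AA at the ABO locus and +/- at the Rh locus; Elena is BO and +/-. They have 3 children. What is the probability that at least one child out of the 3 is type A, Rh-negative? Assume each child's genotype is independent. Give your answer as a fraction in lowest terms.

169/512

ABO cross AA × BO → 1/2 A, 1/2 AB.
Rh cross +/- × +/- → 3/4 Rh+, 1/4 Rh-; so P(type A, Rh-negative) = 1/2 × 1/4 = 1/8 per child.
P(none) = (7/8)^3 = 343/512; P(at least one) = 1 − 343/512 = 169/512.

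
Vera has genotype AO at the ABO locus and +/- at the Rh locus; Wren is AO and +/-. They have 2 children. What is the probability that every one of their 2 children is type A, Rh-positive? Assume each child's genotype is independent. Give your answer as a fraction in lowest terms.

81/256

ABO cross AO × AO → 1/4 O, 3/4 A.
Rh cross +/- × +/- → 3/4 Rh+, 1/4 Rh-; so P(type A, Rh-positive) = 3/4 × 3/4 = 9/16 per child.
All 2 independent: (9/16)^2 = 81/256.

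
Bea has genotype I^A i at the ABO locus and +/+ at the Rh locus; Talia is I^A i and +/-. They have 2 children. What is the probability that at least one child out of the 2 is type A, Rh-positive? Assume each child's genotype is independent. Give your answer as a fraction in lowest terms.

15/16

ABO cross I^A i × I^A i → 1/4 O, 3/4 A.
Rh cross +/+ × +/- → 1 Rh+; so P(type A, Rh-positive) = 3/4 × 1 = 3/4 per child.
P(none) = (1/4)^2 = 1/16; P(at least one) = 1 − 1/16 = 15/16.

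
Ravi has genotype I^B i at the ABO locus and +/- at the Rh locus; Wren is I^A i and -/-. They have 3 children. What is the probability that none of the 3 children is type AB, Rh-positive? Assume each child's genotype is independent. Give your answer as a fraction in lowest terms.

ABO cross I^B i × I^A i → 1/4 O, 1/4 A, 1/4 B, 1/4 AB.
Rh cross +/- × -/- → 1/2 Rh+, 1/2 Rh-; so P(type AB, Rh-positive) = 1/4 × 1/2 = 1/8 per child.
P(not type AB, Rh-positive) = 7/8 for one child; (7/8)^3 = 343/512.

343/512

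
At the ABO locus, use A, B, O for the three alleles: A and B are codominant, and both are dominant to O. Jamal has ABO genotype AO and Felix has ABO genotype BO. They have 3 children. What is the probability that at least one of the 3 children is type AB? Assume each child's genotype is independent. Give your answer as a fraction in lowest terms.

37/64

ABO cross AO × BO → 1/4 O, 1/4 A, 1/4 B, 1/4 AB.
So P(type AB) = 1/4 per child.
P(none) = (3/4)^3 = 27/64; P(at least one) = 1 − 27/64 = 37/64.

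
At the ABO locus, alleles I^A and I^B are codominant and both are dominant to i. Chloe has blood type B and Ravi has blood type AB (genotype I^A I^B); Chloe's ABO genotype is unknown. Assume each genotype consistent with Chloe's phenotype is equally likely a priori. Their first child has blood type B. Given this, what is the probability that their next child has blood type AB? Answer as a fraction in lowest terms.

Possible genotypes: Chloe ∈ {I^B I^B, I^B i}; Ravi ∈ {I^A I^B}.
Weight each parental genotype pair by prior × P(type-B child):
  I^B I^B × I^A I^B: posterior weight 1/2; P(next child type AB) = 1/2.
  I^B i × I^A I^B: posterior weight 1/2; P(next child type AB) = 1/4.
Weighted sum = 3/8.

3/8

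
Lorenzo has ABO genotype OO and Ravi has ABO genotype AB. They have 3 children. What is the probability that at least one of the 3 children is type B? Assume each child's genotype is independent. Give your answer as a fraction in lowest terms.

7/8

ABO cross OO × AB → 1/2 A, 1/2 B.
So P(type B) = 1/2 per child.
P(none) = (1/2)^3 = 1/8; P(at least one) = 1 − 1/8 = 7/8.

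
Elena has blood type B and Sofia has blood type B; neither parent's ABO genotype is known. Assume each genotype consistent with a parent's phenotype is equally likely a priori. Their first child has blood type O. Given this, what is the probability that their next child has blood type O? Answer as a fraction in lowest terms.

1/4

Possible genotypes: Elena ∈ {BB, BO}; Sofia ∈ {BB, BO}.
Weight each parental genotype pair by prior × P(type-O child):
  BO × BO: posterior weight 1; P(next child type O) = 1/4.
Weighted sum = 1/4.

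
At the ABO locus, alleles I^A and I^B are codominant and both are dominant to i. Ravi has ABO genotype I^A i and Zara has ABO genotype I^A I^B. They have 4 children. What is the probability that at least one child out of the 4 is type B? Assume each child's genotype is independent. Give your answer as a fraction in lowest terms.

ABO cross I^A i × I^A I^B → 1/2 A, 1/4 B, 1/4 AB.
So P(type B) = 1/4 per child.
P(none) = (3/4)^4 = 81/256; P(at least one) = 1 − 81/256 = 175/256.

175/256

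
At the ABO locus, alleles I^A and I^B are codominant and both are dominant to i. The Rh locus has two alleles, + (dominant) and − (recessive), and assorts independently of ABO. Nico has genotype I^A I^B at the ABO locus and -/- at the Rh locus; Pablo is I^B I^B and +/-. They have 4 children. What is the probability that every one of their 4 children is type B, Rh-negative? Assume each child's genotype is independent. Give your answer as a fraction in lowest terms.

1/256

ABO cross I^A I^B × I^B I^B → 1/2 B, 1/2 AB.
Rh cross -/- × +/- → 1/2 Rh+, 1/2 Rh-; so P(type B, Rh-negative) = 1/2 × 1/2 = 1/4 per child.
All 4 independent: (1/4)^4 = 1/256.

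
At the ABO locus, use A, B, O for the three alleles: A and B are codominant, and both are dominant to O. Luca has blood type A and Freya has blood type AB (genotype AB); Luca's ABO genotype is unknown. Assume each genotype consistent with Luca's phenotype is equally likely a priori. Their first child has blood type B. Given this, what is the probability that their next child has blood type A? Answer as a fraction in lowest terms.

1/2

Possible genotypes: Luca ∈ {AA, AO}; Freya ∈ {AB}.
Weight each parental genotype pair by prior × P(type-B child):
  AO × AB: posterior weight 1; P(next child type A) = 1/2.
Weighted sum = 1/2.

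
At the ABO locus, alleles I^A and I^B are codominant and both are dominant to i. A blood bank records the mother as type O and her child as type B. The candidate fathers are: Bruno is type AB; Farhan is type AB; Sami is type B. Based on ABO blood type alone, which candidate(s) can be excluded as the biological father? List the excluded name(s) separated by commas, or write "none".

A candidate is excluded only if no genotype consistent with his phenotype could produce a type B child with a type O mother.
Every candidate has at least one consistent genotype combination, so none can be excluded.

none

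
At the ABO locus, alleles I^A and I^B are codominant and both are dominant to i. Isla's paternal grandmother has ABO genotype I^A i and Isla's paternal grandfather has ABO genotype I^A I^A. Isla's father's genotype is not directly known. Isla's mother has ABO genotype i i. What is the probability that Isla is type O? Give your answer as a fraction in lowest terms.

Isla's father's ABO genotype from I^A i × I^A I^A: 1/2 I^A I^A, 1/2 I^A i.
Crossing each possibility with the mother i i and summing P(type O): 1/2·0 + 1/2·1/2 = 1/4.

1/4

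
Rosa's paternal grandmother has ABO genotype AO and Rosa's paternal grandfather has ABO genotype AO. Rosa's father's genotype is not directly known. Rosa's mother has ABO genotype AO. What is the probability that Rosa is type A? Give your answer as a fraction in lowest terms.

3/4

Rosa's father's ABO genotype from AO × AO: 1/4 AA, 1/2 AO, 1/4 OO.
Crossing each possibility with the mother AO and summing P(type A): 1/4·1 + 1/2·3/4 + 1/4·1/2 = 3/4.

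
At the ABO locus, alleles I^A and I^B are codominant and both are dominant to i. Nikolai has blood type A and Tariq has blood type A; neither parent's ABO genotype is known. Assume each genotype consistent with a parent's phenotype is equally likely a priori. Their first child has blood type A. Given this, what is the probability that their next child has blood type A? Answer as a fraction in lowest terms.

Possible genotypes: Nikolai ∈ {I^A I^A, I^A i}; Tariq ∈ {I^A I^A, I^A i}.
Weight each parental genotype pair by prior × P(type-A child):
  I^A I^A × I^A I^A: posterior weight 4/15; P(next child type A) = 1.
  I^A I^A × I^A i: posterior weight 4/15; P(next child type A) = 1.
  I^A i × I^A I^A: posterior weight 4/15; P(next child type A) = 1.
  I^A i × I^A i: posterior weight 1/5; P(next child type A) = 3/4.
Weighted sum = 19/20.

19/20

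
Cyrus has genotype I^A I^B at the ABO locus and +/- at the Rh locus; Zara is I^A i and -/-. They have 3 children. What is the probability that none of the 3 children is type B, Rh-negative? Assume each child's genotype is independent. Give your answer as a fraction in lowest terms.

ABO cross I^A I^B × I^A i → 1/2 A, 1/4 B, 1/4 AB.
Rh cross +/- × -/- → 1/2 Rh+, 1/2 Rh-; so P(type B, Rh-negative) = 1/4 × 1/2 = 1/8 per child.
P(not type B, Rh-negative) = 7/8 for one child; (7/8)^3 = 343/512.

343/512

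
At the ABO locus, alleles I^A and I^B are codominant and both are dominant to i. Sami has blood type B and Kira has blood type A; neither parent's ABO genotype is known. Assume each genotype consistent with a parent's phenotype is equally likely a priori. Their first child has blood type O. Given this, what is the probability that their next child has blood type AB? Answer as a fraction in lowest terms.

Possible genotypes: Sami ∈ {I^B I^B, I^B i}; Kira ∈ {I^A I^A, I^A i}.
Weight each parental genotype pair by prior × P(type-O child):
  I^B i × I^A i: posterior weight 1; P(next child type AB) = 1/4.
Weighted sum = 1/4.

1/4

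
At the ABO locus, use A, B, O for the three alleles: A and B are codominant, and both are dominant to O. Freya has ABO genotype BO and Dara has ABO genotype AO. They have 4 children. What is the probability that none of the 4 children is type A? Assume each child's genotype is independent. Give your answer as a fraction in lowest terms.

81/256

ABO cross BO × AO → 1/4 O, 1/4 A, 1/4 B, 1/4 AB.
So P(type A) = 1/4 per child.
P(not type A) = 3/4 for one child; (3/4)^4 = 81/256.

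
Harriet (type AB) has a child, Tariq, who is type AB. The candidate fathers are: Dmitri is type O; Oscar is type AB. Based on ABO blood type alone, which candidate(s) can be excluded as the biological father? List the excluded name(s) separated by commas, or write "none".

A candidate is excluded only if no genotype consistent with his phenotype could produce a type AB child with a type AB mother.
Dmitri (type O): no genotype consistent with that phenotype can produce a type-AB child with a type-AB mother.

Dmitri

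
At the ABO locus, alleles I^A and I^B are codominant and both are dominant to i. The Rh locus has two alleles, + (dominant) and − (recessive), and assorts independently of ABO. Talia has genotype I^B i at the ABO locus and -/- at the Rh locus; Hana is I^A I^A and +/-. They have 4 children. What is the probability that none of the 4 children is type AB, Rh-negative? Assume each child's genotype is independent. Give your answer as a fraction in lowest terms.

ABO cross I^B i × I^A I^A → 1/2 A, 1/2 AB.
Rh cross -/- × +/- → 1/2 Rh+, 1/2 Rh-; so P(type AB, Rh-negative) = 1/2 × 1/2 = 1/4 per child.
P(not type AB, Rh-negative) = 3/4 for one child; (3/4)^4 = 81/256.

81/256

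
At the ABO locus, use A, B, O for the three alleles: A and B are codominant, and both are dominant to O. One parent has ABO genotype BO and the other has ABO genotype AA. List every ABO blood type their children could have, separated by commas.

A, AB

Gametes from BO × AA give offspring ABO genotypes AB, AO, i.e. phenotypes A, AB.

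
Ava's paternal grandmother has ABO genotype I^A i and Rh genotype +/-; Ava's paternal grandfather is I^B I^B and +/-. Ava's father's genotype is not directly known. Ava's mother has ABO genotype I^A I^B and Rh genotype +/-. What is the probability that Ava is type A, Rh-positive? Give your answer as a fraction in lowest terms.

3/16

Ava's father's ABO genotype from I^A i × I^B I^B: 1/2 I^A I^B, 1/2 I^B i.
Crossing each possibility with the mother I^A I^B and summing P(type A): 1/2·1/4 + 1/2·1/4 = 1/4.
Similarly for Rh via the father's Rh distribution: P(Rh+) = 3/4.
Independent loci: 1/4 × 3/4 = 3/16.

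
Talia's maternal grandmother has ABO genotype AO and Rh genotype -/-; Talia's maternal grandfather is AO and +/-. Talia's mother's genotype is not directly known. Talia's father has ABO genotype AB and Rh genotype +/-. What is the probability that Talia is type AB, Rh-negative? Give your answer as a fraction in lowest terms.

3/32

Talia's mother's ABO genotype from AO × AO: 1/4 AA, 1/2 AO, 1/4 OO.
Crossing each possibility with the father AB and summing P(type AB): 1/4·1/2 + 1/2·1/4 + 1/4·0 = 1/4.
Similarly for Rh via the mother's Rh distribution: P(Rh-) = 3/8.
Independent loci: 1/4 × 3/8 = 3/32.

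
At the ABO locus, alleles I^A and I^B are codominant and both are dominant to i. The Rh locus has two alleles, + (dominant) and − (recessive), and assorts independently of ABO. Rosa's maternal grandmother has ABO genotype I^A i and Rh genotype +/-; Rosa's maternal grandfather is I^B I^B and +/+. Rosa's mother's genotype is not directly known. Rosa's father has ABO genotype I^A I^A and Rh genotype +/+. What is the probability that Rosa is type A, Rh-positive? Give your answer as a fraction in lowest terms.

Rosa's mother's ABO genotype from I^A i × I^B I^B: 1/2 I^A I^B, 1/2 I^B i.
Crossing each possibility with the father I^A I^A and summing P(type A): 1/2·1/2 + 1/2·1/2 = 1/2.
Similarly for Rh via the mother's Rh distribution: P(Rh+) = 1.
Independent loci: 1/2 × 1 = 1/2.

1/2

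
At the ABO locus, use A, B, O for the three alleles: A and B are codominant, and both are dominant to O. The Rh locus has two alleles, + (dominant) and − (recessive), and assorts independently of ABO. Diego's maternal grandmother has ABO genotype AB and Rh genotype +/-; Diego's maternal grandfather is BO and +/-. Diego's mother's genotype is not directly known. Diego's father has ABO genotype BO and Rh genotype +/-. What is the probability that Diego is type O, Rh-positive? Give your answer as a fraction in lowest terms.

Diego's mother's ABO genotype from AB × BO: 1/4 AB, 1/4 AO, 1/4 BB, 1/4 BO.
Crossing each possibility with the father BO and summing P(type O): 1/4·0 + 1/4·1/4 + 1/4·0 + 1/4·1/4 = 1/8.
Similarly for Rh via the mother's Rh distribution: P(Rh+) = 3/4.
Independent loci: 1/8 × 3/4 = 3/32.

3/32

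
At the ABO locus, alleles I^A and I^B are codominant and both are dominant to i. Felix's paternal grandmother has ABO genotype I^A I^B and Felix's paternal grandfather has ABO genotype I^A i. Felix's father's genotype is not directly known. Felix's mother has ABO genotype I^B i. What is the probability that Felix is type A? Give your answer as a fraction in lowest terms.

1/4

Felix's father's ABO genotype from I^A I^B × I^A i: 1/4 I^A I^A, 1/4 I^A I^B, 1/4 I^A i, 1/4 I^B i.
Crossing each possibility with the mother I^B i and summing P(type A): 1/4·1/2 + 1/4·1/4 + 1/4·1/4 + 1/4·0 = 1/4.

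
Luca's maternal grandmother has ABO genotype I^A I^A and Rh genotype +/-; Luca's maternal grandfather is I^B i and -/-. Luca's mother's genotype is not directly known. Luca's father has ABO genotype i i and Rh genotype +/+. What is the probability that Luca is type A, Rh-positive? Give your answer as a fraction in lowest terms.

Luca's mother's ABO genotype from I^A I^A × I^B i: 1/2 I^A I^B, 1/2 I^A i.
Crossing each possibility with the father i i and summing P(type A): 1/2·1/2 + 1/2·1/2 = 1/2.
Similarly for Rh via the mother's Rh distribution: P(Rh+) = 1.
Independent loci: 1/2 × 1 = 1/2.

1/2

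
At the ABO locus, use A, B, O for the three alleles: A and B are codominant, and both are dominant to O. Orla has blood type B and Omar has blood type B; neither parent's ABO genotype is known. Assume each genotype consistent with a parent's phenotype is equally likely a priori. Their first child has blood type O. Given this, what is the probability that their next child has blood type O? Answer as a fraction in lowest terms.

1/4

Possible genotypes: Orla ∈ {BB, BO}; Omar ∈ {BB, BO}.
Weight each parental genotype pair by prior × P(type-O child):
  BO × BO: posterior weight 1; P(next child type O) = 1/4.
Weighted sum = 1/4.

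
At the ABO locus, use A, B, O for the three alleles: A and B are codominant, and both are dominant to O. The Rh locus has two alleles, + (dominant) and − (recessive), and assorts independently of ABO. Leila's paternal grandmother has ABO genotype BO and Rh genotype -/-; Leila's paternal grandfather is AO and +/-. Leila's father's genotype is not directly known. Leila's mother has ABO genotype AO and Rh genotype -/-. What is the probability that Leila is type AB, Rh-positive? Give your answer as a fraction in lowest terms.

1/32

Leila's father's ABO genotype from BO × AO: 1/4 AB, 1/4 AO, 1/4 BO, 1/4 OO.
Crossing each possibility with the mother AO and summing P(type AB): 1/4·1/4 + 1/4·0 + 1/4·1/4 + 1/4·0 = 1/8.
Similarly for Rh via the father's Rh distribution: P(Rh+) = 1/4.
Independent loci: 1/8 × 1/4 = 1/32.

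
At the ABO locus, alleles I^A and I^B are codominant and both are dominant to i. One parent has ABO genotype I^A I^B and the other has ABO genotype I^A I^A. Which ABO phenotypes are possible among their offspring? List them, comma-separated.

Gametes from I^A I^B × I^A I^A give offspring ABO genotypes I^A I^A, I^A I^B, i.e. phenotypes A, AB.

A, AB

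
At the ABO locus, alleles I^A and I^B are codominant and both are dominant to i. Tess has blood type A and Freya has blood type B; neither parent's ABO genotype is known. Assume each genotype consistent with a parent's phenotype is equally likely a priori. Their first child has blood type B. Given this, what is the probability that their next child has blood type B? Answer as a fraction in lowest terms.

5/12

Possible genotypes: Tess ∈ {I^A I^A, I^A i}; Freya ∈ {I^B I^B, I^B i}.
Weight each parental genotype pair by prior × P(type-B child):
  I^A i × I^B I^B: posterior weight 2/3; P(next child type B) = 1/2.
  I^A i × I^B i: posterior weight 1/3; P(next child type B) = 1/4.
Weighted sum = 5/12.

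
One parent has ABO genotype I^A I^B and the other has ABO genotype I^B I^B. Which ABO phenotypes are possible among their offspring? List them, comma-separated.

Gametes from I^A I^B × I^B I^B give offspring ABO genotypes I^A I^B, I^B I^B, i.e. phenotypes B, AB.

B, AB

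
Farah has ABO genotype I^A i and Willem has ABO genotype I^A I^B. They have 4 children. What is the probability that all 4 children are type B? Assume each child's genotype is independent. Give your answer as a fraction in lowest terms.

1/256

ABO cross I^A i × I^A I^B → 1/2 A, 1/4 B, 1/4 AB.
So P(type B) = 1/4 per child.
All 4 independent: (1/4)^4 = 1/256.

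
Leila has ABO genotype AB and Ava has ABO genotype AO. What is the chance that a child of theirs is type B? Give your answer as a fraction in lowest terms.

1/4

ABO cross AB × AO → offspring phenotypes: 1/2 A, 1/4 B, 1/4 AB.
So P(type B) = 1/4.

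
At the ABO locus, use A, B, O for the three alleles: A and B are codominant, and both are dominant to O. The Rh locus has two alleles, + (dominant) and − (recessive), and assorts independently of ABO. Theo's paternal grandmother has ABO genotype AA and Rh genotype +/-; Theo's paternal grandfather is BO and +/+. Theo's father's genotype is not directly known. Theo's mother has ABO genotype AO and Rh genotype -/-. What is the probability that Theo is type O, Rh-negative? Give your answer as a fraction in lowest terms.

Theo's father's ABO genotype from AA × BO: 1/2 AB, 1/2 AO.
Crossing each possibility with the mother AO and summing P(type O): 1/2·0 + 1/2·1/4 = 1/8.
Similarly for Rh via the father's Rh distribution: P(Rh-) = 1/4.
Independent loci: 1/8 × 1/4 = 1/32.

1/32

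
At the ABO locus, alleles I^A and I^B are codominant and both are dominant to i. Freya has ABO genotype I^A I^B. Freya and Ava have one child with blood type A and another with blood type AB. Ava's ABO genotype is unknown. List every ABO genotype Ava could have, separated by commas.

For each candidate genotype of Ava, check whether crossing it with I^A I^B can produce every observed child phenotype.
  I^A I^A → possible child types {A, AB} ✓
  I^A I^B → possible child types {A, B, AB} ✓
  I^A i → possible child types {A, B, AB} ✓
  I^B I^B → possible child types {B, AB} ✗
  I^B i → possible child types {A, B, AB} ✓
  i i → possible child types {A, B} ✗

I^A I^A, I^A I^B, I^A i, I^B i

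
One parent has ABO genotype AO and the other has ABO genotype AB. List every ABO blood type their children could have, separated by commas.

Gametes from AO × AB give offspring ABO genotypes AA, AB, AO, BO, i.e. phenotypes A, B, AB.

A, B, AB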